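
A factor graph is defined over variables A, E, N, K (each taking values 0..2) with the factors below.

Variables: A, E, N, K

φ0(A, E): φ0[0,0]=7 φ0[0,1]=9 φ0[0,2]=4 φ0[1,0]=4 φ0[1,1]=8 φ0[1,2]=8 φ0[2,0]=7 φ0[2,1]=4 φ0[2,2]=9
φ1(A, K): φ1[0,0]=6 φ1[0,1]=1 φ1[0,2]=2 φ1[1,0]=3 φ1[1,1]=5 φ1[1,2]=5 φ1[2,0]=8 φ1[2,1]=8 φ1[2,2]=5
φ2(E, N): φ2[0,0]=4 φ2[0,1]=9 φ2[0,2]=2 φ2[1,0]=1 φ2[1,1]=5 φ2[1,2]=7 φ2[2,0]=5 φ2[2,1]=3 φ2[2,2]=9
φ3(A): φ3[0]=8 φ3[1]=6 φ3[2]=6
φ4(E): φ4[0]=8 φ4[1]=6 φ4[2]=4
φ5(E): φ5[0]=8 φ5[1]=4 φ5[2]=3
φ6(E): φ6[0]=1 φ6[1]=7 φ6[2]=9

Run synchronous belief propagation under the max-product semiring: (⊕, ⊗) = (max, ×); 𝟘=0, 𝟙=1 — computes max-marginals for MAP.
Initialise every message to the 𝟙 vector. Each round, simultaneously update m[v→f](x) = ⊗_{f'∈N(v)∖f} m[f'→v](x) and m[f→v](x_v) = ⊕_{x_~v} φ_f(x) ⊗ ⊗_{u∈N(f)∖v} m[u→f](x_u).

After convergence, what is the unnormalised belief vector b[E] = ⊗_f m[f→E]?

init: all messages = 𝟙 over 3 values
r1 m[φ0→A] = [9, 8, 9]
r1 m[φ0→E] = [7, 9, 9]
r1 m[φ1→A] = [6, 5, 8]
r1 m[φ1→K] = [8, 8, 5]
r1 m[φ2→E] = [9, 7, 9]
r1 m[φ2→N] = [5, 9, 9]
r1 m[φ3→A] = [8, 6, 6]
r1 m[φ4→E] = [8, 6, 4]
r1 m[φ5→E] = [8, 4, 3]
r1 m[φ6→E] = [1, 7, 9]
r1 m[A→φ0] = [1, 1, 1]
r1 m[A→φ1] = [1, 1, 1]
r1 m[A→φ3] = [1, 1, 1]
r1 m[E→φ0] = [1, 1, 1]
r1 m[E→φ2] = [1, 1, 1]
r1 m[E→φ4] = [1, 1, 1]
r1 m[E→φ5] = [1, 1, 1]
r1 m[E→φ6] = [1, 1, 1]
r1 m[N→φ2] = [1, 1, 1]
r1 m[K→φ1] = [1, 1, 1]
r2 m[φ0→A] = [9, 8, 9]
r2 m[φ0→E] = [7, 9, 9]
r2 m[φ1→A] = [6, 5, 8]
r2 m[φ1→K] = [8, 8, 5]
r2 m[φ2→E] = [9, 7, 9]
r2 m[φ2→N] = [5, 9, 9]
r2 m[φ3→A] = [8, 6, 6]
r2 m[φ4→E] = [8, 6, 4]
r2 m[φ5→E] = [8, 4, 3]
r2 m[φ6→E] = [1, 7, 9]
r2 m[A→φ0] = [48, 30, 48]
r2 m[A→φ1] = [72, 48, 54]
r2 m[A→φ3] = [54, 40, 72]
r2 m[E→φ0] = [576, 1176, 972]
r2 m[E→φ2] = [448, 1512, 972]
r2 m[E→φ4] = [504, 1764, 2187]
r2 m[E→φ5] = [504, 2646, 2916]
r2 m[E→φ6] = [4032, 1512, 972]
r2 m[N→φ2] = [1, 1, 1]
r2 m[K→φ1] = [1, 1, 1]
r3 m[φ0→A] = [10584, 9408, 8748]
r3 m[φ0→E] = [336, 432, 432]
r3 m[φ1→A] = [6, 5, 8]
r3 m[φ1→K] = [432, 432, 270]
r3 m[φ2→E] = [9, 7, 9]
r3 m[φ2→N] = [4860, 7560, 10584]
r3 m[φ3→A] = [8, 6, 6]
r3 m[φ4→E] = [8, 6, 4]
r3 m[φ5→E] = [8, 4, 3]
r3 m[φ6→E] = [1, 7, 9]
r3 m[A→φ0] = [48, 30, 48]
r3 m[A→φ1] = [72, 48, 54]
r3 m[A→φ3] = [54, 40, 72]
r3 m[E→φ0] = [576, 1176, 972]
r3 m[E→φ2] = [448, 1512, 972]
r3 m[E→φ4] = [504, 1764, 2187]
r3 m[E→φ5] = [504, 2646, 2916]
r3 m[E→φ6] = [4032, 1512, 972]
r3 m[N→φ2] = [1, 1, 1]
r3 m[K→φ1] = [1, 1, 1]
r4 m[φ0→A] = [10584, 9408, 8748]
r4 m[φ0→E] = [336, 432, 432]
r4 m[φ1→A] = [6, 5, 8]
r4 m[φ1→K] = [432, 432, 270]
r4 m[φ2→E] = [9, 7, 9]
r4 m[φ2→N] = [4860, 7560, 10584]
r4 m[φ3→A] = [8, 6, 6]
r4 m[φ4→E] = [8, 6, 4]
r4 m[φ5→E] = [8, 4, 3]
r4 m[φ6→E] = [1, 7, 9]
r4 m[A→φ0] = [48, 30, 48]
r4 m[A→φ1] = [84672, 56448, 52488]
r4 m[A→φ3] = [63504, 47040, 69984]
r4 m[E→φ0] = [576, 1176, 972]
r4 m[E→φ2] = [21504, 72576, 46656]
r4 m[E→φ4] = [24192, 84672, 104976]
r4 m[E→φ5] = [24192, 127008, 139968]
r4 m[E→φ6] = [193536, 72576, 46656]
r4 m[N→φ2] = [1, 1, 1]
r4 m[K→φ1] = [1, 1, 1]
r5 m[φ0→A] = [10584, 9408, 8748]
r5 m[φ0→E] = [336, 432, 432]
r5 m[φ1→A] = [6, 5, 8]
r5 m[φ1→K] = [508032, 419904, 282240]
r5 m[φ2→E] = [9, 7, 9]
r5 m[φ2→N] = [233280, 362880, 508032]
r5 m[φ3→A] = [8, 6, 6]
r5 m[φ4→E] = [8, 6, 4]
r5 m[φ5→E] = [8, 4, 3]
r5 m[φ6→E] = [1, 7, 9]
r5 m[A→φ0] = [48, 30, 48]
r5 m[A→φ1] = [84672, 56448, 52488]
r5 m[A→φ3] = [63504, 47040, 69984]
r5 m[E→φ0] = [576, 1176, 972]
r5 m[E→φ2] = [21504, 72576, 46656]
r5 m[E→φ4] = [24192, 84672, 104976]
r5 m[E→φ5] = [24192, 127008, 139968]
r5 m[E→φ6] = [193536, 72576, 46656]
r5 m[N→φ2] = [1, 1, 1]
r5 m[K→φ1] = [1, 1, 1]
r6 m[φ0→A] = [10584, 9408, 8748]
r6 m[φ0→E] = [336, 432, 432]
r6 m[φ1→A] = [6, 5, 8]
r6 m[φ1→K] = [508032, 419904, 282240]
r6 m[φ2→E] = [9, 7, 9]
r6 m[φ2→N] = [233280, 362880, 508032]
r6 m[φ3→A] = [8, 6, 6]
r6 m[φ4→E] = [8, 6, 4]
r6 m[φ5→E] = [8, 4, 3]
r6 m[φ6→E] = [1, 7, 9]
r6 m[A→φ0] = [48, 30, 48]
r6 m[A→φ1] = [84672, 56448, 52488]
r6 m[A→φ3] = [63504, 47040, 69984]
r6 m[E→φ0] = [576, 1176, 972]
r6 m[E→φ2] = [21504, 72576, 46656]
r6 m[E→φ4] = [24192, 84672, 104976]
r6 m[E→φ5] = [24192, 127008, 139968]
r6 m[E→φ6] = [193536, 72576, 46656]
r6 m[N→φ2] = [1, 1, 1]
r6 m[K→φ1] = [1, 1, 1]
fixed point reached at round 6
b[E] = ⊗ incoming = [193536, 508032, 419904]

b[E] = [193536, 508032, 419904]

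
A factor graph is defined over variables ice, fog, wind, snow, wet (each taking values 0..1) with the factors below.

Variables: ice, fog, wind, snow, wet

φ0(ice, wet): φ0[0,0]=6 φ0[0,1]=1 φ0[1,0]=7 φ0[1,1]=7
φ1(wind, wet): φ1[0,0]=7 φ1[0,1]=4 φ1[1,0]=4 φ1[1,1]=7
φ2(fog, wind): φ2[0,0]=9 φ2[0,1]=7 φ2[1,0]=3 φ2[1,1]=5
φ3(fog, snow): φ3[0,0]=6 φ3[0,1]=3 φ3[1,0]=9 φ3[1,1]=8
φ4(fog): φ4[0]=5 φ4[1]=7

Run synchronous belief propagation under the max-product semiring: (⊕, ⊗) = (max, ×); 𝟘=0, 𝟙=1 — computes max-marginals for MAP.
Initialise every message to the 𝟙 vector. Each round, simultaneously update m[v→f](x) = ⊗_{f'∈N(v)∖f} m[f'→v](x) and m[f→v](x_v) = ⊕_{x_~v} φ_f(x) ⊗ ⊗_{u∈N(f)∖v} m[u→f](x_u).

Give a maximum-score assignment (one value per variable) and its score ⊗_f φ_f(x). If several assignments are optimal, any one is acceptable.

init: all messages = 𝟙 over 2 values
r1 m[φ0→ice] = [6, 7]
r1 m[φ0→wet] = [7, 7]
r1 m[φ1→wind] = [7, 7]
r1 m[φ1→wet] = [7, 7]
r1 m[φ2→fog] = [9, 5]
r1 m[φ2→wind] = [9, 7]
r1 m[φ3→fog] = [6, 9]
r1 m[φ3→snow] = [9, 8]
r1 m[φ4→fog] = [5, 7]
r1 m[ice→φ0] = [1, 1]
r1 m[fog→φ2] = [1, 1]
r1 m[fog→φ3] = [1, 1]
r1 m[fog→φ4] = [1, 1]
r1 m[wind→φ1] = [1, 1]
r1 m[wind→φ2] = [1, 1]
r1 m[snow→φ3] = [1, 1]
r1 m[wet→φ0] = [1, 1]
r1 m[wet→φ1] = [1, 1]
r2 m[φ0→ice] = [6, 7]
r2 m[φ0→wet] = [7, 7]
r2 m[φ1→wind] = [7, 7]
r2 m[φ1→wet] = [7, 7]
r2 m[φ2→fog] = [9, 5]
r2 m[φ2→wind] = [9, 7]
r2 m[φ3→fog] = [6, 9]
r2 m[φ3→snow] = [9, 8]
r2 m[φ4→fog] = [5, 7]
r2 m[ice→φ0] = [1, 1]
r2 m[fog→φ2] = [30, 63]
r2 m[fog→φ3] = [45, 35]
r2 m[fog→φ4] = [54, 45]
r2 m[wind→φ1] = [9, 7]
r2 m[wind→φ2] = [7, 7]
r2 m[snow→φ3] = [1, 1]
r2 m[wet→φ0] = [7, 7]
r2 m[wet→φ1] = [7, 7]
r3 m[φ0→ice] = [42, 49]
r3 m[φ0→wet] = [7, 7]
r3 m[φ1→wind] = [49, 49]
r3 m[φ1→wet] = [63, 49]
r3 m[φ2→fog] = [63, 35]
r3 m[φ2→wind] = [270, 315]
r3 m[φ3→fog] = [6, 9]
r3 m[φ3→snow] = [315, 280]
r3 m[φ4→fog] = [5, 7]
r3 m[ice→φ0] = [1, 1]
r3 m[fog→φ2] = [30, 63]
r3 m[fog→φ3] = [45, 35]
r3 m[fog→φ4] = [54, 45]
r3 m[wind→φ1] = [9, 7]
r3 m[wind→φ2] = [7, 7]
r3 m[snow→φ3] = [1, 1]
r3 m[wet→φ0] = [7, 7]
r3 m[wet→φ1] = [7, 7]
r4 m[φ0→ice] = [42, 49]
r4 m[φ0→wet] = [7, 7]
r4 m[φ1→wind] = [49, 49]
r4 m[φ1→wet] = [63, 49]
r4 m[φ2→fog] = [63, 35]
r4 m[φ2→wind] = [270, 315]
r4 m[φ3→fog] = [6, 9]
r4 m[φ3→snow] = [315, 280]
r4 m[φ4→fog] = [5, 7]
r4 m[ice→φ0] = [1, 1]
r4 m[fog→φ2] = [30, 63]
r4 m[fog→φ3] = [315, 245]
r4 m[fog→φ4] = [378, 315]
r4 m[wind→φ1] = [270, 315]
r4 m[wind→φ2] = [49, 49]
r4 m[snow→φ3] = [1, 1]
r4 m[wet→φ0] = [63, 49]
r4 m[wet→φ1] = [7, 7]
r5 m[φ0→ice] = [378, 441]
r5 m[φ0→wet] = [7, 7]
r5 m[φ1→wind] = [49, 49]
r5 m[φ1→wet] = [1890, 2205]
r5 m[φ2→fog] = [441, 245]
r5 m[φ2→wind] = [270, 315]
r5 m[φ3→fog] = [6, 9]
r5 m[φ3→snow] = [2205, 1960]
r5 m[φ4→fog] = [5, 7]
r5 m[ice→φ0] = [1, 1]
r5 m[fog→φ2] = [30, 63]
r5 m[fog→φ3] = [315, 245]
r5 m[fog→φ4] = [378, 315]
r5 m[wind→φ1] = [270, 315]
r5 m[wind→φ2] = [49, 49]
r5 m[snow→φ3] = [1, 1]
r5 m[wet→φ0] = [63, 49]
r5 m[wet→φ1] = [7, 7]
r6 m[φ0→ice] = [378, 441]
r6 m[φ0→wet] = [7, 7]
r6 m[φ1→wind] = [49, 49]
r6 m[φ1→wet] = [1890, 2205]
r6 m[φ2→fog] = [441, 245]
r6 m[φ2→wind] = [270, 315]
r6 m[φ3→fog] = [6, 9]
r6 m[φ3→snow] = [2205, 1960]
r6 m[φ4→fog] = [5, 7]
r6 m[ice→φ0] = [1, 1]
r6 m[fog→φ2] = [30, 63]
r6 m[fog→φ3] = [2205, 1715]
r6 m[fog→φ4] = [2646, 2205]
r6 m[wind→φ1] = [270, 315]
r6 m[wind→φ2] = [49, 49]
r6 m[snow→φ3] = [1, 1]
r6 m[wet→φ0] = [1890, 2205]
r6 m[wet→φ1] = [7, 7]
r7 m[φ0→ice] = [11340, 15435]
r7 m[φ0→wet] = [7, 7]
r7 m[φ1→wind] = [49, 49]
r7 m[φ1→wet] = [1890, 2205]
r7 m[φ2→fog] = [441, 245]
r7 m[φ2→wind] = [270, 315]
r7 m[φ3→fog] = [6, 9]
r7 m[φ3→snow] = [15435, 13720]
r7 m[φ4→fog] = [5, 7]
r7 m[ice→φ0] = [1, 1]
r7 m[fog→φ2] = [30, 63]
r7 m[fog→φ3] = [2205, 1715]
r7 m[fog→φ4] = [2646, 2205]
r7 m[wind→φ1] = [270, 315]
r7 m[wind→φ2] = [49, 49]
r7 m[snow→φ3] = [1, 1]
r7 m[wet→φ0] = [1890, 2205]
r7 m[wet→φ1] = [7, 7]
r8 m[φ0→ice] = [11340, 15435]
r8 m[φ0→wet] = [7, 7]
r8 m[φ1→wind] = [49, 49]
r8 m[φ1→wet] = [1890, 2205]
r8 m[φ2→fog] = [441, 245]
r8 m[φ2→wind] = [270, 315]
r8 m[φ3→fog] = [6, 9]
r8 m[φ3→snow] = [15435, 13720]
r8 m[φ4→fog] = [5, 7]
r8 m[ice→φ0] = [1, 1]
r8 m[fog→φ2] = [30, 63]
r8 m[fog→φ3] = [2205, 1715]
r8 m[fog→φ4] = [2646, 2205]
r8 m[wind→φ1] = [270, 315]
r8 m[wind→φ2] = [49, 49]
r8 m[snow→φ3] = [1, 1]
r8 m[wet→φ0] = [1890, 2205]
r8 m[wet→φ1] = [7, 7]
fixed point reached at round 8
traceback from ice: (ice=1, fog=1, wind=1, snow=0, wet=1), score=15435

assignment: (ice=1, fog=1, wind=1, snow=0, wet=1); score = 15435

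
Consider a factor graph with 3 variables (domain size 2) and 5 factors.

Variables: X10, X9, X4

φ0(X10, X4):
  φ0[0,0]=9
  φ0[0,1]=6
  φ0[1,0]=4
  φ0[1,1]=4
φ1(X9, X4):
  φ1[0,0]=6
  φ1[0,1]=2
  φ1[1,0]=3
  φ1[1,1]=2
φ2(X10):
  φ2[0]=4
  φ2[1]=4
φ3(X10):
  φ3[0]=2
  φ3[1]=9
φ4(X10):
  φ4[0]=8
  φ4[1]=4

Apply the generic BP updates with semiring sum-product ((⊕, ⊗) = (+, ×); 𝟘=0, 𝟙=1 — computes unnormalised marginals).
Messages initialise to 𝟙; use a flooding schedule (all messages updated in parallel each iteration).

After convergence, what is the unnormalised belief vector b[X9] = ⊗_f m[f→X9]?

b[X9] = [8832, 5376]

init: all messages = 𝟙 over 2 values
r1 m[φ0→X10] = [15, 8]
r1 m[φ0→X4] = [13, 10]
r1 m[φ1→X9] = [8, 5]
r1 m[φ1→X4] = [9, 4]
r1 m[φ2→X10] = [4, 4]
r1 m[φ3→X10] = [2, 9]
r1 m[φ4→X10] = [8, 4]
r1 m[X10→φ0] = [1, 1]
r1 m[X10→φ2] = [1, 1]
r1 m[X10→φ3] = [1, 1]
r1 m[X10→φ4] = [1, 1]
r1 m[X9→φ1] = [1, 1]
r1 m[X4→φ0] = [1, 1]
r1 m[X4→φ1] = [1, 1]
r2 m[φ0→X10] = [15, 8]
r2 m[φ0→X4] = [13, 10]
r2 m[φ1→X9] = [8, 5]
r2 m[φ1→X4] = [9, 4]
r2 m[φ2→X10] = [4, 4]
r2 m[φ3→X10] = [2, 9]
r2 m[φ4→X10] = [8, 4]
r2 m[X10→φ0] = [64, 144]
r2 m[X10→φ2] = [240, 288]
r2 m[X10→φ3] = [480, 128]
r2 m[X10→φ4] = [120, 288]
r2 m[X9→φ1] = [1, 1]
r2 m[X4→φ0] = [9, 4]
r2 m[X4→φ1] = [13, 10]
r3 m[φ0→X10] = [105, 52]
r3 m[φ0→X4] = [1152, 960]
r3 m[φ1→X9] = [98, 59]
r3 m[φ1→X4] = [9, 4]
r3 m[φ2→X10] = [4, 4]
r3 m[φ3→X10] = [2, 9]
r3 m[φ4→X10] = [8, 4]
r3 m[X10→φ0] = [64, 144]
r3 m[X10→φ2] = [240, 288]
r3 m[X10→φ3] = [480, 128]
r3 m[X10→φ4] = [120, 288]
r3 m[X9→φ1] = [1, 1]
r3 m[X4→φ0] = [9, 4]
r3 m[X4→φ1] = [13, 10]
r4 m[φ0→X10] = [105, 52]
r4 m[φ0→X4] = [1152, 960]
r4 m[φ1→X9] = [98, 59]
r4 m[φ1→X4] = [9, 4]
r4 m[φ2→X10] = [4, 4]
r4 m[φ3→X10] = [2, 9]
r4 m[φ4→X10] = [8, 4]
r4 m[X10→φ0] = [64, 144]
r4 m[X10→φ2] = [1680, 1872]
r4 m[X10→φ3] = [3360, 832]
r4 m[X10→φ4] = [840, 1872]
r4 m[X9→φ1] = [1, 1]
r4 m[X4→φ0] = [9, 4]
r4 m[X4→φ1] = [1152, 960]
r5 m[φ0→X10] = [105, 52]
r5 m[φ0→X4] = [1152, 960]
r5 m[φ1→X9] = [8832, 5376]
r5 m[φ1→X4] = [9, 4]
r5 m[φ2→X10] = [4, 4]
r5 m[φ3→X10] = [2, 9]
r5 m[φ4→X10] = [8, 4]
r5 m[X10→φ0] = [64, 144]
r5 m[X10→φ2] = [1680, 1872]
r5 m[X10→φ3] = [3360, 832]
r5 m[X10→φ4] = [840, 1872]
r5 m[X9→φ1] = [1, 1]
r5 m[X4→φ0] = [9, 4]
r5 m[X4→φ1] = [1152, 960]
r6 m[φ0→X10] = [105, 52]
r6 m[φ0→X4] = [1152, 960]
r6 m[φ1→X9] = [8832, 5376]
r6 m[φ1→X4] = [9, 4]
r6 m[φ2→X10] = [4, 4]
r6 m[φ3→X10] = [2, 9]
r6 m[φ4→X10] = [8, 4]
r6 m[X10→φ0] = [64, 144]
r6 m[X10→φ2] = [1680, 1872]
r6 m[X10→φ3] = [3360, 832]
r6 m[X10→φ4] = [840, 1872]
r6 m[X9→φ1] = [1, 1]
r6 m[X4→φ0] = [9, 4]
r6 m[X4→φ1] = [1152, 960]
fixed point reached at round 6
b[X9] = ⊗ incoming = [8832, 5376]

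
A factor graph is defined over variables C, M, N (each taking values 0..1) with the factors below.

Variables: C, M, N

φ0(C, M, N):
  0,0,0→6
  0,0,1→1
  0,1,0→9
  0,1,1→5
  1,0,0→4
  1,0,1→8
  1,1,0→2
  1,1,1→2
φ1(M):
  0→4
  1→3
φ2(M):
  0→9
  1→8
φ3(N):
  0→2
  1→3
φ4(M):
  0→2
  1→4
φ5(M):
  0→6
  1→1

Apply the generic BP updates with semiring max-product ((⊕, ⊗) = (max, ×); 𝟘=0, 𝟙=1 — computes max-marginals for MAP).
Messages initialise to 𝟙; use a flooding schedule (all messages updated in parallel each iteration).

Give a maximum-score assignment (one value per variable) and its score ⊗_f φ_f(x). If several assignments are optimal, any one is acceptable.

assignment: (C=1, M=0, N=1); score = 10368

init: all messages = 𝟙 over 2 values
r1 m[φ0→C] = [9, 8]
r1 m[φ0→M] = [8, 9]
r1 m[φ0→N] = [9, 8]
r1 m[φ1→M] = [4, 3]
r1 m[φ2→M] = [9, 8]
r1 m[φ3→N] = [2, 3]
r1 m[φ4→M] = [2, 4]
r1 m[φ5→M] = [6, 1]
r1 m[C→φ0] = [1, 1]
r1 m[M→φ0] = [1, 1]
r1 m[M→φ1] = [1, 1]
r1 m[M→φ2] = [1, 1]
r1 m[M→φ4] = [1, 1]
r1 m[M→φ5] = [1, 1]
r1 m[N→φ0] = [1, 1]
r1 m[N→φ3] = [1, 1]
r2 m[φ0→C] = [9, 8]
r2 m[φ0→M] = [8, 9]
r2 m[φ0→N] = [9, 8]
r2 m[φ1→M] = [4, 3]
r2 m[φ2→M] = [9, 8]
r2 m[φ3→N] = [2, 3]
r2 m[φ4→M] = [2, 4]
r2 m[φ5→M] = [6, 1]
r2 m[C→φ0] = [1, 1]
r2 m[M→φ0] = [432, 96]
r2 m[M→φ1] = [864, 288]
r2 m[M→φ2] = [384, 108]
r2 m[M→φ4] = [1728, 216]
r2 m[M→φ5] = [576, 864]
r2 m[N→φ0] = [2, 3]
r2 m[N→φ3] = [9, 8]
r3 m[φ0→C] = [5184, 10368]
r3 m[φ0→M] = [24, 18]
r3 m[φ0→N] = [2592, 3456]
r3 m[φ1→M] = [4, 3]
r3 m[φ2→M] = [9, 8]
r3 m[φ3→N] = [2, 3]
r3 m[φ4→M] = [2, 4]
r3 m[φ5→M] = [6, 1]
r3 m[C→φ0] = [1, 1]
r3 m[M→φ0] = [432, 96]
r3 m[M→φ1] = [864, 288]
r3 m[M→φ2] = [384, 108]
r3 m[M→φ4] = [1728, 216]
r3 m[M→φ5] = [576, 864]
r3 m[N→φ0] = [2, 3]
r3 m[N→φ3] = [9, 8]
r4 m[φ0→C] = [5184, 10368]
r4 m[φ0→M] = [24, 18]
r4 m[φ0→N] = [2592, 3456]
r4 m[φ1→M] = [4, 3]
r4 m[φ2→M] = [9, 8]
r4 m[φ3→N] = [2, 3]
r4 m[φ4→M] = [2, 4]
r4 m[φ5→M] = [6, 1]
r4 m[C→φ0] = [1, 1]
r4 m[M→φ0] = [432, 96]
r4 m[M→φ1] = [2592, 576]
r4 m[M→φ2] = [1152, 216]
r4 m[M→φ4] = [5184, 432]
r4 m[M→φ5] = [1728, 1728]
r4 m[N→φ0] = [2, 3]
r4 m[N→φ3] = [2592, 3456]
r5 m[φ0→C] = [5184, 10368]
r5 m[φ0→M] = [24, 18]
r5 m[φ0→N] = [2592, 3456]
r5 m[φ1→M] = [4, 3]
r5 m[φ2→M] = [9, 8]
r5 m[φ3→N] = [2, 3]
r5 m[φ4→M] = [2, 4]
r5 m[φ5→M] = [6, 1]
r5 m[C→φ0] = [1, 1]
r5 m[M→φ0] = [432, 96]
r5 m[M→φ1] = [2592, 576]
r5 m[M→φ2] = [1152, 216]
r5 m[M→φ4] = [5184, 432]
r5 m[M→φ5] = [1728, 1728]
r5 m[N→φ0] = [2, 3]
r5 m[N→φ3] = [2592, 3456]
fixed point reached at round 5
traceback from C: (C=1, M=0, N=1), score=10368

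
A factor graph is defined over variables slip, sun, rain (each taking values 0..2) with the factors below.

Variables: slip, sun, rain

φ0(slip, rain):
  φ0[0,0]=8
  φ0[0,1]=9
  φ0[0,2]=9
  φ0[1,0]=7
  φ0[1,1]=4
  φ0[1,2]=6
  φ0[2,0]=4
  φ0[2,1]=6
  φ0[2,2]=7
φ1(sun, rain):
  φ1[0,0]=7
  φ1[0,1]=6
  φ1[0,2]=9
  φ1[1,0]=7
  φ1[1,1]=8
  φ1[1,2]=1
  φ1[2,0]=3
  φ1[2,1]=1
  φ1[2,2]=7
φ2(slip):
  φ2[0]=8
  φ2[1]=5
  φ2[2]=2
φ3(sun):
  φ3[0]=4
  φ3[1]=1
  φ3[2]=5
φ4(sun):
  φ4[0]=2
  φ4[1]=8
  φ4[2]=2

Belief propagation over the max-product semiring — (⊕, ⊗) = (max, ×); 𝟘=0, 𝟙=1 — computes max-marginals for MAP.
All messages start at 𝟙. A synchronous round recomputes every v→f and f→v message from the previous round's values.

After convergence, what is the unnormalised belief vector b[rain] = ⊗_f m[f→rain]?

b[rain] = [3584, 4608, 5184]

init: all messages = 𝟙 over 3 values
r1 m[φ0→slip] = [9, 7, 7]
r1 m[φ0→rain] = [8, 9, 9]
r1 m[φ1→sun] = [9, 8, 7]
r1 m[φ1→rain] = [7, 8, 9]
r1 m[φ2→slip] = [8, 5, 2]
r1 m[φ3→sun] = [4, 1, 5]
r1 m[φ4→sun] = [2, 8, 2]
r1 m[slip→φ0] = [1, 1, 1]
r1 m[slip→φ2] = [1, 1, 1]
r1 m[sun→φ1] = [1, 1, 1]
r1 m[sun→φ3] = [1, 1, 1]
r1 m[sun→φ4] = [1, 1, 1]
r1 m[rain→φ0] = [1, 1, 1]
r1 m[rain→φ1] = [1, 1, 1]
r2 m[φ0→slip] = [9, 7, 7]
r2 m[φ0→rain] = [8, 9, 9]
r2 m[φ1→sun] = [9, 8, 7]
r2 m[φ1→rain] = [7, 8, 9]
r2 m[φ2→slip] = [8, 5, 2]
r2 m[φ3→sun] = [4, 1, 5]
r2 m[φ4→sun] = [2, 8, 2]
r2 m[slip→φ0] = [8, 5, 2]
r2 m[slip→φ2] = [9, 7, 7]
r2 m[sun→φ1] = [8, 8, 10]
r2 m[sun→φ3] = [18, 64, 14]
r2 m[sun→φ4] = [36, 8, 35]
r2 m[rain→φ0] = [7, 8, 9]
r2 m[rain→φ1] = [8, 9, 9]
r3 m[φ0→slip] = [81, 54, 63]
r3 m[φ0→rain] = [64, 72, 72]
r3 m[φ1→sun] = [81, 72, 63]
r3 m[φ1→rain] = [56, 64, 72]
r3 m[φ2→slip] = [8, 5, 2]
r3 m[φ3→sun] = [4, 1, 5]
r3 m[φ4→sun] = [2, 8, 2]
r3 m[slip→φ0] = [8, 5, 2]
r3 m[slip→φ2] = [9, 7, 7]
r3 m[sun→φ1] = [8, 8, 10]
r3 m[sun→φ3] = [18, 64, 14]
r3 m[sun→φ4] = [36, 8, 35]
r3 m[rain→φ0] = [7, 8, 9]
r3 m[rain→φ1] = [8, 9, 9]
r4 m[φ0→slip] = [81, 54, 63]
r4 m[φ0→rain] = [64, 72, 72]
r4 m[φ1→sun] = [81, 72, 63]
r4 m[φ1→rain] = [56, 64, 72]
r4 m[φ2→slip] = [8, 5, 2]
r4 m[φ3→sun] = [4, 1, 5]
r4 m[φ4→sun] = [2, 8, 2]
r4 m[slip→φ0] = [8, 5, 2]
r4 m[slip→φ2] = [81, 54, 63]
r4 m[sun→φ1] = [8, 8, 10]
r4 m[sun→φ3] = [162, 576, 126]
r4 m[sun→φ4] = [324, 72, 315]
r4 m[rain→φ0] = [56, 64, 72]
r4 m[rain→φ1] = [64, 72, 72]
r5 m[φ0→slip] = [648, 432, 504]
r5 m[φ0→rain] = [64, 72, 72]
r5 m[φ1→sun] = [648, 576, 504]
r5 m[φ1→rain] = [56, 64, 72]
r5 m[φ2→slip] = [8, 5, 2]
r5 m[φ3→sun] = [4, 1, 5]
r5 m[φ4→sun] = [2, 8, 2]
r5 m[slip→φ0] = [8, 5, 2]
r5 m[slip→φ2] = [81, 54, 63]
r5 m[sun→φ1] = [8, 8, 10]
r5 m[sun→φ3] = [162, 576, 126]
r5 m[sun→φ4] = [324, 72, 315]
r5 m[rain→φ0] = [56, 64, 72]
r5 m[rain→φ1] = [64, 72, 72]
r6 m[φ0→slip] = [648, 432, 504]
r6 m[φ0→rain] = [64, 72, 72]
r6 m[φ1→sun] = [648, 576, 504]
r6 m[φ1→rain] = [56, 64, 72]
r6 m[φ2→slip] = [8, 5, 2]
r6 m[φ3→sun] = [4, 1, 5]
r6 m[φ4→sun] = [2, 8, 2]
r6 m[slip→φ0] = [8, 5, 2]
r6 m[slip→φ2] = [648, 432, 504]
r6 m[sun→φ1] = [8, 8, 10]
r6 m[sun→φ3] = [1296, 4608, 1008]
r6 m[sun→φ4] = [2592, 576, 2520]
r6 m[rain→φ0] = [56, 64, 72]
r6 m[rain→φ1] = [64, 72, 72]
r7 m[φ0→slip] = [648, 432, 504]
r7 m[φ0→rain] = [64, 72, 72]
r7 m[φ1→sun] = [648, 576, 504]
r7 m[φ1→rain] = [56, 64, 72]
r7 m[φ2→slip] = [8, 5, 2]
r7 m[φ3→sun] = [4, 1, 5]
r7 m[φ4→sun] = [2, 8, 2]
r7 m[slip→φ0] = [8, 5, 2]
r7 m[slip→φ2] = [648, 432, 504]
r7 m[sun→φ1] = [8, 8, 10]
r7 m[sun→φ3] = [1296, 4608, 1008]
r7 m[sun→φ4] = [2592, 576, 2520]
r7 m[rain→φ0] = [56, 64, 72]
r7 m[rain→φ1] = [64, 72, 72]
fixed point reached at round 7
b[rain] = ⊗ incoming = [3584, 4608, 5184]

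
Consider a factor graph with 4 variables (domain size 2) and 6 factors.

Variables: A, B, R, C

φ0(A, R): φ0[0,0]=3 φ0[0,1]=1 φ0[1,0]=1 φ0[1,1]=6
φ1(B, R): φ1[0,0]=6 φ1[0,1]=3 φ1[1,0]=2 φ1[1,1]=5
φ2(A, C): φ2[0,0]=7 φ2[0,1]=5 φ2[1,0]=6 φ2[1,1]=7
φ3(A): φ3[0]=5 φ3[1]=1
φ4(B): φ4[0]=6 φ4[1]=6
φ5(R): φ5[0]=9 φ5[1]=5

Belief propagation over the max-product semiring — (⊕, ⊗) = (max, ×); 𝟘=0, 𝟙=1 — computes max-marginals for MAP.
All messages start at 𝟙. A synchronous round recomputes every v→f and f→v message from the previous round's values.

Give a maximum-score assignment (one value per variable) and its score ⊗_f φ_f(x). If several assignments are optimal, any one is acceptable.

assignment: (A=0, B=0, R=0, C=0); score = 34020

init: all messages = 𝟙 over 2 values
r1 m[φ0→A] = [3, 6]
r1 m[φ0→R] = [3, 6]
r1 m[φ1→B] = [6, 5]
r1 m[φ1→R] = [6, 5]
r1 m[φ2→A] = [7, 7]
r1 m[φ2→C] = [7, 7]
r1 m[φ3→A] = [5, 1]
r1 m[φ4→B] = [6, 6]
r1 m[φ5→R] = [9, 5]
r1 m[A→φ0] = [1, 1]
r1 m[A→φ2] = [1, 1]
r1 m[A→φ3] = [1, 1]
r1 m[B→φ1] = [1, 1]
r1 m[B→φ4] = [1, 1]
r1 m[R→φ0] = [1, 1]
r1 m[R→φ1] = [1, 1]
r1 m[R→φ5] = [1, 1]
r1 m[C→φ2] = [1, 1]
r2 m[φ0→A] = [3, 6]
r2 m[φ0→R] = [3, 6]
r2 m[φ1→B] = [6, 5]
r2 m[φ1→R] = [6, 5]
r2 m[φ2→A] = [7, 7]
r2 m[φ2→C] = [7, 7]
r2 m[φ3→A] = [5, 1]
r2 m[φ4→B] = [6, 6]
r2 m[φ5→R] = [9, 5]
r2 m[A→φ0] = [35, 7]
r2 m[A→φ2] = [15, 6]
r2 m[A→φ3] = [21, 42]
r2 m[B→φ1] = [6, 6]
r2 m[B→φ4] = [6, 5]
r2 m[R→φ0] = [54, 25]
r2 m[R→φ1] = [27, 30]
r2 m[R→φ5] = [18, 30]
r2 m[C→φ2] = [1, 1]
r3 m[φ0→A] = [162, 150]
r3 m[φ0→R] = [105, 42]
r3 m[φ1→B] = [162, 150]
r3 m[φ1→R] = [36, 30]
r3 m[φ2→A] = [7, 7]
r3 m[φ2→C] = [105, 75]
r3 m[φ3→A] = [5, 1]
r3 m[φ4→B] = [6, 6]
r3 m[φ5→R] = [9, 5]
r3 m[A→φ0] = [35, 7]
r3 m[A→φ2] = [15, 6]
r3 m[A→φ3] = [21, 42]
r3 m[B→φ1] = [6, 6]
r3 m[B→φ4] = [6, 5]
r3 m[R→φ0] = [54, 25]
r3 m[R→φ1] = [27, 30]
r3 m[R→φ5] = [18, 30]
r3 m[C→φ2] = [1, 1]
r4 m[φ0→A] = [162, 150]
r4 m[φ0→R] = [105, 42]
r4 m[φ1→B] = [162, 150]
r4 m[φ1→R] = [36, 30]
r4 m[φ2→A] = [7, 7]
r4 m[φ2→C] = [105, 75]
r4 m[φ3→A] = [5, 1]
r4 m[φ4→B] = [6, 6]
r4 m[φ5→R] = [9, 5]
r4 m[A→φ0] = [35, 7]
r4 m[A→φ2] = [810, 150]
r4 m[A→φ3] = [1134, 1050]
r4 m[B→φ1] = [6, 6]
r4 m[B→φ4] = [162, 150]
r4 m[R→φ0] = [324, 150]
r4 m[R→φ1] = [945, 210]
r4 m[R→φ5] = [3780, 1260]
r4 m[C→φ2] = [1, 1]
r5 m[φ0→A] = [972, 900]
r5 m[φ0→R] = [105, 42]
r5 m[φ1→B] = [5670, 1890]
r5 m[φ1→R] = [36, 30]
r5 m[φ2→A] = [7, 7]
r5 m[φ2→C] = [5670, 4050]
r5 m[φ3→A] = [5, 1]
r5 m[φ4→B] = [6, 6]
r5 m[φ5→R] = [9, 5]
r5 m[A→φ0] = [35, 7]
r5 m[A→φ2] = [810, 150]
r5 m[A→φ3] = [1134, 1050]
r5 m[B→φ1] = [6, 6]
r5 m[B→φ4] = [162, 150]
r5 m[R→φ0] = [324, 150]
r5 m[R→φ1] = [945, 210]
r5 m[R→φ5] = [3780, 1260]
r5 m[C→φ2] = [1, 1]
r6 m[φ0→A] = [972, 900]
r6 m[φ0→R] = [105, 42]
r6 m[φ1→B] = [5670, 1890]
r6 m[φ1→R] = [36, 30]
r6 m[φ2→A] = [7, 7]
r6 m[φ2→C] = [5670, 4050]
r6 m[φ3→A] = [5, 1]
r6 m[φ4→B] = [6, 6]
r6 m[φ5→R] = [9, 5]
r6 m[A→φ0] = [35, 7]
r6 m[A→φ2] = [4860, 900]
r6 m[A→φ3] = [6804, 6300]
r6 m[B→φ1] = [6, 6]
r6 m[B→φ4] = [5670, 1890]
r6 m[R→φ0] = [324, 150]
r6 m[R→φ1] = [945, 210]
r6 m[R→φ5] = [3780, 1260]
r6 m[C→φ2] = [1, 1]
r7 m[φ0→A] = [972, 900]
r7 m[φ0→R] = [105, 42]
r7 m[φ1→B] = [5670, 1890]
r7 m[φ1→R] = [36, 30]
r7 m[φ2→A] = [7, 7]
r7 m[φ2→C] = [34020, 24300]
r7 m[φ3→A] = [5, 1]
r7 m[φ4→B] = [6, 6]
r7 m[φ5→R] = [9, 5]
r7 m[A→φ0] = [35, 7]
r7 m[A→φ2] = [4860, 900]
r7 m[A→φ3] = [6804, 6300]
r7 m[B→φ1] = [6, 6]
r7 m[B→φ4] = [5670, 1890]
r7 m[R→φ0] = [324, 150]
r7 m[R→φ1] = [945, 210]
r7 m[R→φ5] = [3780, 1260]
r7 m[C→φ2] = [1, 1]
r8 m[φ0→A] = [972, 900]
r8 m[φ0→R] = [105, 42]
r8 m[φ1→B] = [5670, 1890]
r8 m[φ1→R] = [36, 30]
r8 m[φ2→A] = [7, 7]
r8 m[φ2→C] = [34020, 24300]
r8 m[φ3→A] = [5, 1]
r8 m[φ4→B] = [6, 6]
r8 m[φ5→R] = [9, 5]
r8 m[A→φ0] = [35, 7]
r8 m[A→φ2] = [4860, 900]
r8 m[A→φ3] = [6804, 6300]
r8 m[B→φ1] = [6, 6]
r8 m[B→φ4] = [5670, 1890]
r8 m[R→φ0] = [324, 150]
r8 m[R→φ1] = [945, 210]
r8 m[R→φ5] = [3780, 1260]
r8 m[C→φ2] = [1, 1]
fixed point reached at round 8
traceback from A: (A=0, B=0, R=0, C=0), score=34020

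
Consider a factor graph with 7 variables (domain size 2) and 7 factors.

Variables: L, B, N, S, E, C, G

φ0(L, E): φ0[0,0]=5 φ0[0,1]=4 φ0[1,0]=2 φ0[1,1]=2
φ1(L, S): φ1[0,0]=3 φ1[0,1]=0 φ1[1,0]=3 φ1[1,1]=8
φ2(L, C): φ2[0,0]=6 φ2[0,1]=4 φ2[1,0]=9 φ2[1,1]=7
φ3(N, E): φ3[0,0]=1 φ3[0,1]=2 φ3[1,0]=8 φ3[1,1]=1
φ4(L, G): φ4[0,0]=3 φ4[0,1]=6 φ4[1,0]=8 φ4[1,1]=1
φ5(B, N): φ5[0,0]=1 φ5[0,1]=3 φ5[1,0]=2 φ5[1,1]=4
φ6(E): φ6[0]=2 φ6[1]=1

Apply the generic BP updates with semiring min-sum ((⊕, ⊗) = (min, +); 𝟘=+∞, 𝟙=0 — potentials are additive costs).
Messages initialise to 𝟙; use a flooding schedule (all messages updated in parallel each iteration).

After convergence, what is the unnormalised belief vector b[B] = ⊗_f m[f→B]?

b[B] = [15, 16]

init: all messages = 𝟙 over 2 values
r1 m[φ0→L] = [4, 2]
r1 m[φ0→E] = [2, 2]
r1 m[φ1→L] = [0, 3]
r1 m[φ1→S] = [3, 0]
r1 m[φ2→L] = [4, 7]
r1 m[φ2→C] = [6, 4]
r1 m[φ3→N] = [1, 1]
r1 m[φ3→E] = [1, 1]
r1 m[φ4→L] = [3, 1]
r1 m[φ4→G] = [3, 1]
r1 m[φ5→B] = [1, 2]
r1 m[φ5→N] = [1, 3]
r1 m[φ6→E] = [2, 1]
r1 m[L→φ0] = [0, 0]
r1 m[L→φ1] = [0, 0]
r1 m[L→φ2] = [0, 0]
r1 m[L→φ4] = [0, 0]
r1 m[B→φ5] = [0, 0]
r1 m[N→φ3] = [0, 0]
r1 m[N→φ5] = [0, 0]
r1 m[S→φ1] = [0, 0]
r1 m[E→φ0] = [0, 0]
r1 m[E→φ3] = [0, 0]
r1 m[E→φ6] = [0, 0]
r1 m[C→φ2] = [0, 0]
r1 m[G→φ4] = [0, 0]
r2 m[φ0→L] = [4, 2]
r2 m[φ0→E] = [2, 2]
r2 m[φ1→L] = [0, 3]
r2 m[φ1→S] = [3, 0]
r2 m[φ2→L] = [4, 7]
r2 m[φ2→C] = [6, 4]
r2 m[φ3→N] = [1, 1]
r2 m[φ3→E] = [1, 1]
r2 m[φ4→L] = [3, 1]
r2 m[φ4→G] = [3, 1]
r2 m[φ5→B] = [1, 2]
r2 m[φ5→N] = [1, 3]
r2 m[φ6→E] = [2, 1]
r2 m[L→φ0] = [7, 11]
r2 m[L→φ1] = [11, 10]
r2 m[L→φ2] = [7, 6]
r2 m[L→φ4] = [8, 12]
r2 m[B→φ5] = [0, 0]
r2 m[N→φ3] = [1, 3]
r2 m[N→φ5] = [1, 1]
r2 m[S→φ1] = [0, 0]
r2 m[E→φ0] = [3, 2]
r2 m[E→φ3] = [4, 3]
r2 m[E→φ6] = [3, 3]
r2 m[C→φ2] = [0, 0]
r2 m[G→φ4] = [0, 0]
r3 m[φ0→L] = [6, 4]
r3 m[φ0→E] = [12, 11]
r3 m[φ1→L] = [0, 3]
r3 m[φ1→S] = [13, 11]
r3 m[φ2→L] = [4, 7]
r3 m[φ2→C] = [13, 11]
r3 m[φ3→N] = [5, 4]
r3 m[φ3→E] = [2, 3]
r3 m[φ4→L] = [3, 1]
r3 m[φ4→G] = [11, 13]
r3 m[φ5→B] = [2, 3]
r3 m[φ5→N] = [1, 3]
r3 m[φ6→E] = [2, 1]
r3 m[L→φ0] = [7, 11]
r3 m[L→φ1] = [11, 10]
r3 m[L→φ2] = [7, 6]
r3 m[L→φ4] = [8, 12]
r3 m[B→φ5] = [0, 0]
r3 m[N→φ3] = [1, 3]
r3 m[N→φ5] = [1, 1]
r3 m[S→φ1] = [0, 0]
r3 m[E→φ0] = [3, 2]
r3 m[E→φ3] = [4, 3]
r3 m[E→φ6] = [3, 3]
r3 m[C→φ2] = [0, 0]
r3 m[G→φ4] = [0, 0]
r4 m[φ0→L] = [6, 4]
r4 m[φ0→E] = [12, 11]
r4 m[φ1→L] = [0, 3]
r4 m[φ1→S] = [13, 11]
r4 m[φ2→L] = [4, 7]
r4 m[φ2→C] = [13, 11]
r4 m[φ3→N] = [5, 4]
r4 m[φ3→E] = [2, 3]
r4 m[φ4→L] = [3, 1]
r4 m[φ4→G] = [11, 13]
r4 m[φ5→B] = [2, 3]
r4 m[φ5→N] = [1, 3]
r4 m[φ6→E] = [2, 1]
r4 m[L→φ0] = [7, 11]
r4 m[L→φ1] = [13, 12]
r4 m[L→φ2] = [9, 8]
r4 m[L→φ4] = [10, 14]
r4 m[B→φ5] = [0, 0]
r4 m[N→φ3] = [1, 3]
r4 m[N→φ5] = [5, 4]
r4 m[S→φ1] = [0, 0]
r4 m[E→φ0] = [4, 4]
r4 m[E→φ3] = [14, 12]
r4 m[E→φ6] = [14, 14]
r4 m[C→φ2] = [0, 0]
r4 m[G→φ4] = [0, 0]
r5 m[φ0→L] = [8, 6]
r5 m[φ0→E] = [12, 11]
r5 m[φ1→L] = [0, 3]
r5 m[φ1→S] = [15, 13]
r5 m[φ2→L] = [4, 7]
r5 m[φ2→C] = [15, 13]
r5 m[φ3→N] = [14, 13]
r5 m[φ3→E] = [2, 3]
r5 m[φ4→L] = [3, 1]
r5 m[φ4→G] = [13, 15]
r5 m[φ5→B] = [6, 7]
r5 m[φ5→N] = [1, 3]
r5 m[φ6→E] = [2, 1]
r5 m[L→φ0] = [7, 11]
r5 m[L→φ1] = [13, 12]
r5 m[L→φ2] = [9, 8]
r5 m[L→φ4] = [10, 14]
r5 m[B→φ5] = [0, 0]
r5 m[N→φ3] = [1, 3]
r5 m[N→φ5] = [5, 4]
r5 m[S→φ1] = [0, 0]
r5 m[E→φ0] = [4, 4]
r5 m[E→φ3] = [14, 12]
r5 m[E→φ6] = [14, 14]
r5 m[C→φ2] = [0, 0]
r5 m[G→φ4] = [0, 0]
r6 m[φ0→L] = [8, 6]
r6 m[φ0→E] = [12, 11]
r6 m[φ1→L] = [0, 3]
r6 m[φ1→S] = [15, 13]
r6 m[φ2→L] = [4, 7]
r6 m[φ2→C] = [15, 13]
r6 m[φ3→N] = [14, 13]
r6 m[φ3→E] = [2, 3]
r6 m[φ4→L] = [3, 1]
r6 m[φ4→G] = [13, 15]
r6 m[φ5→B] = [6, 7]
r6 m[φ5→N] = [1, 3]
r6 m[φ6→E] = [2, 1]
r6 m[L→φ0] = [7, 11]
r6 m[L→φ1] = [15, 14]
r6 m[L→φ2] = [11, 10]
r6 m[L→φ4] = [12, 16]
r6 m[B→φ5] = [0, 0]
r6 m[N→φ3] = [1, 3]
r6 m[N→φ5] = [14, 13]
r6 m[S→φ1] = [0, 0]
r6 m[E→φ0] = [4, 4]
r6 m[E→φ3] = [14, 12]
r6 m[E→φ6] = [14, 14]
r6 m[C→φ2] = [0, 0]
r6 m[G→φ4] = [0, 0]
r7 m[φ0→L] = [8, 6]
r7 m[φ0→E] = [12, 11]
r7 m[φ1→L] = [0, 3]
r7 m[φ1→S] = [17, 15]
r7 m[φ2→L] = [4, 7]
r7 m[φ2→C] = [17, 15]
r7 m[φ3→N] = [14, 13]
r7 m[φ3→E] = [2, 3]
r7 m[φ4→L] = [3, 1]
r7 m[φ4→G] = [15, 17]
r7 m[φ5→B] = [15, 16]
r7 m[φ5→N] = [1, 3]
r7 m[φ6→E] = [2, 1]
r7 m[L→φ0] = [7, 11]
r7 m[L→φ1] = [15, 14]
r7 m[L→φ2] = [11, 10]
r7 m[L→φ4] = [12, 16]
r7 m[B→φ5] = [0, 0]
r7 m[N→φ3] = [1, 3]
r7 m[N→φ5] = [14, 13]
r7 m[S→φ1] = [0, 0]
r7 m[E→φ0] = [4, 4]
r7 m[E→φ3] = [14, 12]
r7 m[E→φ6] = [14, 14]
r7 m[C→φ2] = [0, 0]
r7 m[G→φ4] = [0, 0]
r8 m[φ0→L] = [8, 6]
r8 m[φ0→E] = [12, 11]
r8 m[φ1→L] = [0, 3]
r8 m[φ1→S] = [17, 15]
r8 m[φ2→L] = [4, 7]
r8 m[φ2→C] = [17, 15]
r8 m[φ3→N] = [14, 13]
r8 m[φ3→E] = [2, 3]
r8 m[φ4→L] = [3, 1]
r8 m[φ4→G] = [15, 17]
r8 m[φ5→B] = [15, 16]
r8 m[φ5→N] = [1, 3]
r8 m[φ6→E] = [2, 1]
r8 m[L→φ0] = [7, 11]
r8 m[L→φ1] = [15, 14]
r8 m[L→φ2] = [11, 10]
r8 m[L→φ4] = [12, 16]
r8 m[B→φ5] = [0, 0]
r8 m[N→φ3] = [1, 3]
r8 m[N→φ5] = [14, 13]
r8 m[S→φ1] = [0, 0]
r8 m[E→φ0] = [4, 4]
r8 m[E→φ3] = [14, 12]
r8 m[E→φ6] = [14, 14]
r8 m[C→φ2] = [0, 0]
r8 m[G→φ4] = [0, 0]
fixed point reached at round 8
b[B] = ⊗ incoming = [15, 16]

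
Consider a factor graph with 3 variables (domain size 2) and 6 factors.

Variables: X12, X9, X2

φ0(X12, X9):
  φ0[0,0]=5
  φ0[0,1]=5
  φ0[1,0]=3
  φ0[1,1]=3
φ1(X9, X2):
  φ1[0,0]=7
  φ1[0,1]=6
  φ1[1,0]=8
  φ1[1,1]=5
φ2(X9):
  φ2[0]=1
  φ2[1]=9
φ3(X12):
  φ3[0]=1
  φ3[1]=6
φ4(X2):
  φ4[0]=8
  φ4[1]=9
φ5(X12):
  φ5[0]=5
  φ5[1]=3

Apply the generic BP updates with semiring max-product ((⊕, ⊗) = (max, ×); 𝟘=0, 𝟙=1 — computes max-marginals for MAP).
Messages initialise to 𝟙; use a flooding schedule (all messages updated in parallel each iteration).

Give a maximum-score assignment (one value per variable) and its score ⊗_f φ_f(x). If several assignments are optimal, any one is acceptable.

assignment: (X12=1, X9=1, X2=0); score = 31104

init: all messages = 𝟙 over 2 values
r1 m[φ0→X12] = [5, 3]
r1 m[φ0→X9] = [5, 5]
r1 m[φ1→X9] = [7, 8]
r1 m[φ1→X2] = [8, 6]
r1 m[φ2→X9] = [1, 9]
r1 m[φ3→X12] = [1, 6]
r1 m[φ4→X2] = [8, 9]
r1 m[φ5→X12] = [5, 3]
r1 m[X12→φ0] = [1, 1]
r1 m[X12→φ3] = [1, 1]
r1 m[X12→φ5] = [1, 1]
r1 m[X9→φ0] = [1, 1]
r1 m[X9→φ1] = [1, 1]
r1 m[X9→φ2] = [1, 1]
r1 m[X2→φ1] = [1, 1]
r1 m[X2→φ4] = [1, 1]
r2 m[φ0→X12] = [5, 3]
r2 m[φ0→X9] = [5, 5]
r2 m[φ1→X9] = [7, 8]
r2 m[φ1→X2] = [8, 6]
r2 m[φ2→X9] = [1, 9]
r2 m[φ3→X12] = [1, 6]
r2 m[φ4→X2] = [8, 9]
r2 m[φ5→X12] = [5, 3]
r2 m[X12→φ0] = [5, 18]
r2 m[X12→φ3] = [25, 9]
r2 m[X12→φ5] = [5, 18]
r2 m[X9→φ0] = [7, 72]
r2 m[X9→φ1] = [5, 45]
r2 m[X9→φ2] = [35, 40]
r2 m[X2→φ1] = [8, 9]
r2 m[X2→φ4] = [8, 6]
r3 m[φ0→X12] = [360, 216]
r3 m[φ0→X9] = [54, 54]
r3 m[φ1→X9] = [56, 64]
r3 m[φ1→X2] = [360, 225]
r3 m[φ2→X9] = [1, 9]
r3 m[φ3→X12] = [1, 6]
r3 m[φ4→X2] = [8, 9]
r3 m[φ5→X12] = [5, 3]
r3 m[X12→φ0] = [5, 18]
r3 m[X12→φ3] = [25, 9]
r3 m[X12→φ5] = [5, 18]
r3 m[X9→φ0] = [7, 72]
r3 m[X9→φ1] = [5, 45]
r3 m[X9→φ2] = [35, 40]
r3 m[X2→φ1] = [8, 9]
r3 m[X2→φ4] = [8, 6]
r4 m[φ0→X12] = [360, 216]
r4 m[φ0→X9] = [54, 54]
r4 m[φ1→X9] = [56, 64]
r4 m[φ1→X2] = [360, 225]
r4 m[φ2→X9] = [1, 9]
r4 m[φ3→X12] = [1, 6]
r4 m[φ4→X2] = [8, 9]
r4 m[φ5→X12] = [5, 3]
r4 m[X12→φ0] = [5, 18]
r4 m[X12→φ3] = [1800, 648]
r4 m[X12→φ5] = [360, 1296]
r4 m[X9→φ0] = [56, 576]
r4 m[X9→φ1] = [54, 486]
r4 m[X9→φ2] = [3024, 3456]
r4 m[X2→φ1] = [8, 9]
r4 m[X2→φ4] = [360, 225]
r5 m[φ0→X12] = [2880, 1728]
r5 m[φ0→X9] = [54, 54]
r5 m[φ1→X9] = [56, 64]
r5 m[φ1→X2] = [3888, 2430]
r5 m[φ2→X9] = [1, 9]
r5 m[φ3→X12] = [1, 6]
r5 m[φ4→X2] = [8, 9]
r5 m[φ5→X12] = [5, 3]
r5 m[X12→φ0] = [5, 18]
r5 m[X12→φ3] = [1800, 648]
r5 m[X12→φ5] = [360, 1296]
r5 m[X9→φ0] = [56, 576]
r5 m[X9→φ1] = [54, 486]
r5 m[X9→φ2] = [3024, 3456]
r5 m[X2→φ1] = [8, 9]
r5 m[X2→φ4] = [360, 225]
r6 m[φ0→X12] = [2880, 1728]
r6 m[φ0→X9] = [54, 54]
r6 m[φ1→X9] = [56, 64]
r6 m[φ1→X2] = [3888, 2430]
r6 m[φ2→X9] = [1, 9]
r6 m[φ3→X12] = [1, 6]
r6 m[φ4→X2] = [8, 9]
r6 m[φ5→X12] = [5, 3]
r6 m[X12→φ0] = [5, 18]
r6 m[X12→φ3] = [14400, 5184]
r6 m[X12→φ5] = [2880, 10368]
r6 m[X9→φ0] = [56, 576]
r6 m[X9→φ1] = [54, 486]
r6 m[X9→φ2] = [3024, 3456]
r6 m[X2→φ1] = [8, 9]
r6 m[X2→φ4] = [3888, 2430]
r7 m[φ0→X12] = [2880, 1728]
r7 m[φ0→X9] = [54, 54]
r7 m[φ1→X9] = [56, 64]
r7 m[φ1→X2] = [3888, 2430]
r7 m[φ2→X9] = [1, 9]
r7 m[φ3→X12] = [1, 6]
r7 m[φ4→X2] = [8, 9]
r7 m[φ5→X12] = [5, 3]
r7 m[X12→φ0] = [5, 18]
r7 m[X12→φ3] = [14400, 5184]
r7 m[X12→φ5] = [2880, 10368]
r7 m[X9→φ0] = [56, 576]
r7 m[X9→φ1] = [54, 486]
r7 m[X9→φ2] = [3024, 3456]
r7 m[X2→φ1] = [8, 9]
r7 m[X2→φ4] = [3888, 2430]
fixed point reached at round 7
traceback from X12: (X12=1, X9=1, X2=0), score=31104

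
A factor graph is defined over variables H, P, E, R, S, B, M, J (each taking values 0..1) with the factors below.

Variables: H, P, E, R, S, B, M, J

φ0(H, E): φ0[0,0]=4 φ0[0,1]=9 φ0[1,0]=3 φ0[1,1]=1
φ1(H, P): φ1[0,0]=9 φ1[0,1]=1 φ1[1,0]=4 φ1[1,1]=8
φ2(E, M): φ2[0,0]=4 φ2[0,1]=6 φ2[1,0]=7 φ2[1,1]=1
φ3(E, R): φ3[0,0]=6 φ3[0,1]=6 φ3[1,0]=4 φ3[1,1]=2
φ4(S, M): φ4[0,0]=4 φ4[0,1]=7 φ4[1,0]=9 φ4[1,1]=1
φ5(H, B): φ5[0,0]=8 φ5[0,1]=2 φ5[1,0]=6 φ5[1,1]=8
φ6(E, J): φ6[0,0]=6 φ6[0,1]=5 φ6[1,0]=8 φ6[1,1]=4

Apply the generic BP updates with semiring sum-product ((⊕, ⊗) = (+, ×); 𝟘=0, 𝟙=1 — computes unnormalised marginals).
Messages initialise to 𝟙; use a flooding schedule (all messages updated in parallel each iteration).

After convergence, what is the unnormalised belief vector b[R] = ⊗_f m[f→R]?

b[R] = [11041536, 8503968]

init: all messages = 𝟙 over 2 values
r1 m[φ0→H] = [13, 4]
r1 m[φ0→E] = [7, 10]
r1 m[φ1→H] = [10, 12]
r1 m[φ1→P] = [13, 9]
r1 m[φ2→E] = [10, 8]
r1 m[φ2→M] = [11, 7]
r1 m[φ3→E] = [12, 6]
r1 m[φ3→R] = [10, 8]
r1 m[φ4→S] = [11, 10]
r1 m[φ4→M] = [13, 8]
r1 m[φ5→H] = [10, 14]
r1 m[φ5→B] = [14, 10]
r1 m[φ6→E] = [11, 12]
r1 m[φ6→J] = [14, 9]
r1 m[H→φ0] = [1, 1]
r1 m[H→φ1] = [1, 1]
r1 m[H→φ5] = [1, 1]
r1 m[P→φ1] = [1, 1]
r1 m[E→φ0] = [1, 1]
r1 m[E→φ2] = [1, 1]
r1 m[E→φ3] = [1, 1]
r1 m[E→φ6] = [1, 1]
r1 m[R→φ3] = [1, 1]
r1 m[S→φ4] = [1, 1]
r1 m[B→φ5] = [1, 1]
r1 m[M→φ2] = [1, 1]
r1 m[M→φ4] = [1, 1]
r1 m[J→φ6] = [1, 1]
r2 m[φ0→H] = [13, 4]
r2 m[φ0→E] = [7, 10]
r2 m[φ1→H] = [10, 12]
r2 m[φ1→P] = [13, 9]
r2 m[φ2→E] = [10, 8]
r2 m[φ2→M] = [11, 7]
r2 m[φ3→E] = [12, 6]
r2 m[φ3→R] = [10, 8]
r2 m[φ4→S] = [11, 10]
r2 m[φ4→M] = [13, 8]
r2 m[φ5→H] = [10, 14]
r2 m[φ5→B] = [14, 10]
r2 m[φ6→E] = [11, 12]
r2 m[φ6→J] = [14, 9]
r2 m[H→φ0] = [100, 168]
r2 m[H→φ1] = [130, 56]
r2 m[H→φ5] = [130, 48]
r2 m[P→φ1] = [1, 1]
r2 m[E→φ0] = [1320, 576]
r2 m[E→φ2] = [924, 720]
r2 m[E→φ3] = [770, 960]
r2 m[E→φ6] = [840, 480]
r2 m[R→φ3] = [1, 1]
r2 m[S→φ4] = [1, 1]
r2 m[B→φ5] = [1, 1]
r2 m[M→φ2] = [13, 8]
r2 m[M→φ4] = [11, 7]
r2 m[J→φ6] = [1, 1]
r3 m[φ0→H] = [10464, 4536]
r3 m[φ0→E] = [904, 1068]
r3 m[φ1→H] = [10, 12]
r3 m[φ1→P] = [1394, 578]
r3 m[φ2→E] = [100, 99]
r3 m[φ2→M] = [8736, 6264]
r3 m[φ3→E] = [12, 6]
r3 m[φ3→R] = [8460, 6540]
r3 m[φ4→S] = [93, 106]
r3 m[φ4→M] = [13, 8]
r3 m[φ5→H] = [10, 14]
r3 m[φ5→B] = [1328, 644]
r3 m[φ6→E] = [11, 12]
r3 m[φ6→J] = [8880, 6120]
r3 m[H→φ0] = [100, 168]
r3 m[H→φ1] = [130, 56]
r3 m[H→φ5] = [130, 48]
r3 m[P→φ1] = [1, 1]
r3 m[E→φ0] = [1320, 576]
r3 m[E→φ2] = [924, 720]
r3 m[E→φ3] = [770, 960]
r3 m[E→φ6] = [840, 480]
r3 m[R→φ3] = [1, 1]
r3 m[S→φ4] = [1, 1]
r3 m[B→φ5] = [1, 1]
r3 m[M→φ2] = [13, 8]
r3 m[M→φ4] = [11, 7]
r3 m[J→φ6] = [1, 1]
r4 m[φ0→H] = [10464, 4536]
r4 m[φ0→E] = [904, 1068]
r4 m[φ1→H] = [10, 12]
r4 m[φ1→P] = [1394, 578]
r4 m[φ2→E] = [100, 99]
r4 m[φ2→M] = [8736, 6264]
r4 m[φ3→E] = [12, 6]
r4 m[φ3→R] = [8460, 6540]
r4 m[φ4→S] = [93, 106]
r4 m[φ4→M] = [13, 8]
r4 m[φ5→H] = [10, 14]
r4 m[φ5→B] = [1328, 644]
r4 m[φ6→E] = [11, 12]
r4 m[φ6→J] = [8880, 6120]
r4 m[H→φ0] = [100, 168]
r4 m[H→φ1] = [104640, 63504]
r4 m[H→φ5] = [104640, 54432]
r4 m[P→φ1] = [1, 1]
r4 m[E→φ0] = [13200, 7128]
r4 m[E→φ2] = [119328, 76896]
r4 m[E→φ3] = [994400, 1268784]
r4 m[E→φ6] = [1084800, 634392]
r4 m[R→φ3] = [1, 1]
r4 m[S→φ4] = [1, 1]
r4 m[B→φ5] = [1, 1]
r4 m[M→φ2] = [13, 8]
r4 m[M→φ4] = [8736, 6264]
r4 m[J→φ6] = [1, 1]
r5 m[φ0→H] = [116952, 46728]
r5 m[φ0→E] = [904, 1068]
r5 m[φ1→H] = [10, 12]
r5 m[φ1→P] = [1195776, 612672]
r5 m[φ2→E] = [100, 99]
r5 m[φ2→M] = [1015584, 792864]
r5 m[φ3→E] = [12, 6]
r5 m[φ3→R] = [11041536, 8503968]
r5 m[φ4→S] = [78792, 84888]
r5 m[φ4→M] = [13, 8]
r5 m[φ5→H] = [10, 14]
r5 m[φ5→B] = [1163712, 644736]
r5 m[φ6→E] = [11, 12]
r5 m[φ6→J] = [11583936, 7961568]
r5 m[H→φ0] = [100, 168]
r5 m[H→φ1] = [104640, 63504]
r5 m[H→φ5] = [104640, 54432]
r5 m[P→φ1] = [1, 1]
r5 m[E→φ0] = [13200, 7128]
r5 m[E→φ2] = [119328, 76896]
r5 m[E→φ3] = [994400, 1268784]
r5 m[E→φ6] = [1084800, 634392]
r5 m[R→φ3] = [1, 1]
r5 m[S→φ4] = [1, 1]
r5 m[B→φ5] = [1, 1]
r5 m[M→φ2] = [13, 8]
r5 m[M→φ4] = [8736, 6264]
r5 m[J→φ6] = [1, 1]
r6 m[φ0→H] = [116952, 46728]
r6 m[φ0→E] = [904, 1068]
r6 m[φ1→H] = [10, 12]
r6 m[φ1→P] = [1195776, 612672]
r6 m[φ2→E] = [100, 99]
r6 m[φ2→M] = [1015584, 792864]
r6 m[φ3→E] = [12, 6]
r6 m[φ3→R] = [11041536, 8503968]
r6 m[φ4→S] = [78792, 84888]
r6 m[φ4→M] = [13, 8]
r6 m[φ5→H] = [10, 14]
r6 m[φ5→B] = [1163712, 644736]
r6 m[φ6→E] = [11, 12]
r6 m[φ6→J] = [11583936, 7961568]
r6 m[H→φ0] = [100, 168]
r6 m[H→φ1] = [1169520, 654192]
r6 m[H→φ5] = [1169520, 560736]
r6 m[P→φ1] = [1, 1]
r6 m[E→φ0] = [13200, 7128]
r6 m[E→φ2] = [119328, 76896]
r6 m[E→φ3] = [994400, 1268784]
r6 m[E→φ6] = [1084800, 634392]
r6 m[R→φ3] = [1, 1]
r6 m[S→φ4] = [1, 1]
r6 m[B→φ5] = [1, 1]
r6 m[M→φ2] = [13, 8]
r6 m[M→φ4] = [1015584, 792864]
r6 m[J→φ6] = [1, 1]
r7 m[φ0→H] = [116952, 46728]
r7 m[φ0→E] = [904, 1068]
r7 m[φ1→H] = [10, 12]
r7 m[φ1→P] = [13142448, 6403056]
r7 m[φ2→E] = [100, 99]
r7 m[φ2→M] = [1015584, 792864]
r7 m[φ3→E] = [12, 6]
r7 m[φ3→R] = [11041536, 8503968]
r7 m[φ4→S] = [9612384, 9933120]
r7 m[φ4→M] = [13, 8]
r7 m[φ5→H] = [10, 14]
r7 m[φ5→B] = [12720576, 6824928]
r7 m[φ6→E] = [11, 12]
r7 m[φ6→J] = [11583936, 7961568]
r7 m[H→φ0] = [100, 168]
r7 m[H→φ1] = [1169520, 654192]
r7 m[H→φ5] = [1169520, 560736]
r7 m[P→φ1] = [1, 1]
r7 m[E→φ0] = [13200, 7128]
r7 m[E→φ2] = [119328, 76896]
r7 m[E→φ3] = [994400, 1268784]
r7 m[E→φ6] = [1084800, 634392]
r7 m[R→φ3] = [1, 1]
r7 m[S→φ4] = [1, 1]
r7 m[B→φ5] = [1, 1]
r7 m[M→φ2] = [13, 8]
r7 m[M→φ4] = [1015584, 792864]
r7 m[J→φ6] = [1, 1]
r8 m[φ0→H] = [116952, 46728]
r8 m[φ0→E] = [904, 1068]
r8 m[φ1→H] = [10, 12]
r8 m[φ1→P] = [13142448, 6403056]
r8 m[φ2→E] = [100, 99]
r8 m[φ2→M] = [1015584, 792864]
r8 m[φ3→E] = [12, 6]
r8 m[φ3→R] = [11041536, 8503968]
r8 m[φ4→S] = [9612384, 9933120]
r8 m[φ4→M] = [13, 8]
r8 m[φ5→H] = [10, 14]
r8 m[φ5→B] = [12720576, 6824928]
r8 m[φ6→E] = [11, 12]
r8 m[φ6→J] = [11583936, 7961568]
r8 m[H→φ0] = [100, 168]
r8 m[H→φ1] = [1169520, 654192]
r8 m[H→φ5] = [1169520, 560736]
r8 m[P→φ1] = [1, 1]
r8 m[E→φ0] = [13200, 7128]
r8 m[E→φ2] = [119328, 76896]
r8 m[E→φ3] = [994400, 1268784]
r8 m[E→φ6] = [1084800, 634392]
r8 m[R→φ3] = [1, 1]
r8 m[S→φ4] = [1, 1]
r8 m[B→φ5] = [1, 1]
r8 m[M→φ2] = [13, 8]
r8 m[M→φ4] = [1015584, 792864]
r8 m[J→φ6] = [1, 1]
fixed point reached at round 8
b[R] = ⊗ incoming = [11041536, 8503968]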